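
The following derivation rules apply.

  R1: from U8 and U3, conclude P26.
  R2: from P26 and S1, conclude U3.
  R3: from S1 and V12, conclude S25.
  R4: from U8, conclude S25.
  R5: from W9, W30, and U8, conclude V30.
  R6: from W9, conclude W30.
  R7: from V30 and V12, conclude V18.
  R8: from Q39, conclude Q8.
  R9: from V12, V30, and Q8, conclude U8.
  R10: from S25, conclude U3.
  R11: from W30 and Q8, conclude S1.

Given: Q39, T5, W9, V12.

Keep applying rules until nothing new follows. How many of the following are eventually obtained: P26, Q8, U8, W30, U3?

From W9, R6 gives W30.
From Q39, R8 gives Q8.
W30 and Q8 hold, so S1 follows (R11).
S1 and V12 hold, so S25 follows (R3).
S25 holds, so U3 follows (R10).
P26 would need U8 and U3 (R1), but U8 is never established.
Q8: reached.
U8 would need V12, V30, and Q8 (R9), but V30 is never established.
W30: reached.
U3: reached.
Reached: Q8, W30, and U3 — 3 of the 5.

3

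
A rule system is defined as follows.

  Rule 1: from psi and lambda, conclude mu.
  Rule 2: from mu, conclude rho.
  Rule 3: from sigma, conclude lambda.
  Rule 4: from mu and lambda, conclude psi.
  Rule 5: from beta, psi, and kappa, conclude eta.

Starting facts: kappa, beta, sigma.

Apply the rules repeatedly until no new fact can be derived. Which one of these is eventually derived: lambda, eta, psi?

lambda

From sigma, Rule 3 gives lambda.
eta would need beta, psi, and kappa (Rule 5), but psi is never established. psi would need mu and lambda (Rule 4), but mu is never established.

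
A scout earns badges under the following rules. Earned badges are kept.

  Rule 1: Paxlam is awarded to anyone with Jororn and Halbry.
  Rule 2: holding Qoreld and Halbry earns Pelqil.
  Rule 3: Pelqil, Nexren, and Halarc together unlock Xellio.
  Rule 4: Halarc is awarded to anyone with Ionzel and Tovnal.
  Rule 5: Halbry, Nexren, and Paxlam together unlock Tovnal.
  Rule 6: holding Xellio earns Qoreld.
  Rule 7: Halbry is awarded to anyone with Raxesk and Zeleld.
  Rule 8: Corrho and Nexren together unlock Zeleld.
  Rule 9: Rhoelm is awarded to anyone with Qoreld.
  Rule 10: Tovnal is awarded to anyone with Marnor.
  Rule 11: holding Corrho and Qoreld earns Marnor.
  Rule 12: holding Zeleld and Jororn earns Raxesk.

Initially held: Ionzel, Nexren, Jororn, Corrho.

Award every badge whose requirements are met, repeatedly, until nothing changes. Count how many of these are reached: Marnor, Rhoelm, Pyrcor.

Marnor would need Corrho and Qoreld (Rule 11), but Qoreld is never earned.
Rhoelm would need Qoreld (Rule 9), but Qoreld is never earned.
No rule produces Pyrcor, and it is not given.
None of the 3 are reached.

0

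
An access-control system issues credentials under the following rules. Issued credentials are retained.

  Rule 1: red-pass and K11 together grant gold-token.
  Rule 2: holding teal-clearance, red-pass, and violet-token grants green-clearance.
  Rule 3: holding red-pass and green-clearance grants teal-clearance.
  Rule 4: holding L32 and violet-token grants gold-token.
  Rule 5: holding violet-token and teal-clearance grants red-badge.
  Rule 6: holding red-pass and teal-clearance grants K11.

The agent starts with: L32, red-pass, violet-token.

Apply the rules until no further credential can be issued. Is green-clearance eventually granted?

No

green-clearance would need teal-clearance, red-pass, and violet-token (Rule 2), but teal-clearance is never granted.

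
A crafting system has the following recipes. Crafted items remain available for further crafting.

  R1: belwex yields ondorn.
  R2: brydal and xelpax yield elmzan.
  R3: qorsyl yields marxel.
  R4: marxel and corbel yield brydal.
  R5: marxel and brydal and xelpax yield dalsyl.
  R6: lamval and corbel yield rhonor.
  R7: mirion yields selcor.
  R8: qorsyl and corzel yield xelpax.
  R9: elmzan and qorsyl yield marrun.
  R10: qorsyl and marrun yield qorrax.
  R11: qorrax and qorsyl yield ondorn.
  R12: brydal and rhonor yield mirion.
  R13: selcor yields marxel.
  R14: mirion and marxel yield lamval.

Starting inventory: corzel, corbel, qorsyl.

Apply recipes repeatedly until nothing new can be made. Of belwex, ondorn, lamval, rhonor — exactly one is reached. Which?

ondorn

Using R3, qorsyl makes marxel.
Using R8, qorsyl and corzel make xelpax.
marxel and corbel → brydal (R4).
brydal and xelpax → elmzan (R2).
elmzan and qorsyl → marrun (R9).
Using R10, qorsyl and marrun make qorrax.
qorrax and qorsyl → ondorn (R11).
No rule produces belwex, and it is not given. lamval would need mirion and marxel (R14), but mirion is never obtained. rhonor would need lamval and corbel (R6), but lamval is never obtained.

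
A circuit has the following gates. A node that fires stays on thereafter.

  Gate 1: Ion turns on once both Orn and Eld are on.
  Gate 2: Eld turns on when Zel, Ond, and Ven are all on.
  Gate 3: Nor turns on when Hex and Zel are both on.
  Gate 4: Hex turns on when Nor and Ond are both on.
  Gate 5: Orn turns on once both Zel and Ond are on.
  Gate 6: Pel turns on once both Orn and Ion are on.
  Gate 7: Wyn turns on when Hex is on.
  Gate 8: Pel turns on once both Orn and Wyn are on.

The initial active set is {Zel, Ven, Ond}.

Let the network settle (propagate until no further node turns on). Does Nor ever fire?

No

Nor would need Hex and Zel (Gate 3), but Hex never turns on.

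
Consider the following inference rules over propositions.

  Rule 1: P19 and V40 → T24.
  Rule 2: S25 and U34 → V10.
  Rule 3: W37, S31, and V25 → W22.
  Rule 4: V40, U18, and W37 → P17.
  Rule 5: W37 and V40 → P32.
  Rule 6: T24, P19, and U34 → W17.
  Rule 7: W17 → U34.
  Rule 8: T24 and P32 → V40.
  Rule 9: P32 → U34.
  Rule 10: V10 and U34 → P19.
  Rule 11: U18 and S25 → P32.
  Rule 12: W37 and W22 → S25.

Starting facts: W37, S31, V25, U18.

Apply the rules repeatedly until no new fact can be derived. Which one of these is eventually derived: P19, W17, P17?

From W37, S31, and V25, Rule 3 gives W22.
W37 and W22 hold, so S25 follows (Rule 12).
U18 and S25 hold, so P32 follows (Rule 11).
P32 holds, so U34 follows (Rule 9).
From S25 and U34, Rule 2 gives V10.
From V10 and U34, Rule 10 gives P19.
P17 would need V40, U18, and W37 (Rule 4), but V40 is never established. W17 would need T24, P19, and U34 (Rule 6), but T24 is never established.

P19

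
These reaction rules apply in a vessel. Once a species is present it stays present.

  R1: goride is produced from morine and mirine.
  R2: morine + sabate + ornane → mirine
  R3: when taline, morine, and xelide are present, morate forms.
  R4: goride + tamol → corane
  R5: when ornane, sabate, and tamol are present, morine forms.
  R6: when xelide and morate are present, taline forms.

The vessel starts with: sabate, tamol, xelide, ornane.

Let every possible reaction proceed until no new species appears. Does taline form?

taline would need xelide and morate (R6), but morate never forms.

No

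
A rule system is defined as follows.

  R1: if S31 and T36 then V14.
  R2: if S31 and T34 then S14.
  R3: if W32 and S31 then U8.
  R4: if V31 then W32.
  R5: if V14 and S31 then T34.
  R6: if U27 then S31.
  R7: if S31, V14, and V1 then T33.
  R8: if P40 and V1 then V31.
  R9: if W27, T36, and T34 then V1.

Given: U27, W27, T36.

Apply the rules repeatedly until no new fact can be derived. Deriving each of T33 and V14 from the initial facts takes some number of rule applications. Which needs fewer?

V14

V14: U27 holds, so S31 follows (R6). S31 and T36 hold, so V14 follows (R1). [2 rule applications]
T33: U27 holds, so S31 follows (R6). From S31 and T36, R1 gives V14. V14 and S31 hold, so T34 follows (R5). From W27, T36, and T34, R9 gives V1. From S31, V14, and V1, R7 gives T33. [5 rule applications]
V14 needs fewer.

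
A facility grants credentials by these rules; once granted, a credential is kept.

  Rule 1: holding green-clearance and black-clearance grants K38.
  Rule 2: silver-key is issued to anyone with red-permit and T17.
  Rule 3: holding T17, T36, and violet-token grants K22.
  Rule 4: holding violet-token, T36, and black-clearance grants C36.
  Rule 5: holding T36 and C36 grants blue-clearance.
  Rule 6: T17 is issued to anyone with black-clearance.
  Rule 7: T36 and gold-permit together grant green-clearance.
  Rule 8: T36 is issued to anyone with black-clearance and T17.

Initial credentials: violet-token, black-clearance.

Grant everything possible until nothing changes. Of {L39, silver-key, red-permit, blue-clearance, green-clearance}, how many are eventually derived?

1

Holding black-clearance grants T17 (Rule 6).
Holding black-clearance and T17 grants T36 (Rule 8).
Holding violet-token, T36, and black-clearance grants C36 (Rule 4).
Holding T36 and C36 grants blue-clearance (Rule 5).
No rule produces L39, and it is not given.
silver-key would need red-permit and T17 (Rule 2), but red-permit is never granted.
No rule produces red-permit, and it is not given.
blue-clearance: reached.
green-clearance would need T36 and gold-permit (Rule 7), but gold-permit is never granted.
Reached: blue-clearance — 1 of the 5.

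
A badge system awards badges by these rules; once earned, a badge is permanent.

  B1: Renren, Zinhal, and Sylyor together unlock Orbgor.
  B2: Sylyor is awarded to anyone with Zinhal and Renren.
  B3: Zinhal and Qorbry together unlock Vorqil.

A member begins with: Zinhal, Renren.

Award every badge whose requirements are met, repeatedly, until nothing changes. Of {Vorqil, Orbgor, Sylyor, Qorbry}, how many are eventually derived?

2

With Zinhal and Renren, Sylyor is earned (B2).
With Renren, Zinhal, and Sylyor, Orbgor is earned (B1).
Vorqil would need Zinhal and Qorbry (B3), but Qorbry is never earned.
Orbgor: reached.
Sylyor: reached.
No rule produces Qorbry, and it is not given.
Reached: Orbgor and Sylyor — 2 of the 4.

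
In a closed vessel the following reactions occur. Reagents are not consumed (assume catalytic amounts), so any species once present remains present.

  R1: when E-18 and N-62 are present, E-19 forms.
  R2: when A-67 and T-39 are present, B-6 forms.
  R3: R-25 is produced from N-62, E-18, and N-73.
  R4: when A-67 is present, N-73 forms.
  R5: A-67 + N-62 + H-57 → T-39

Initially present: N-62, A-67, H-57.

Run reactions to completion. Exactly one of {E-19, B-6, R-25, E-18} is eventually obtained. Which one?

A-67, N-62, and H-57 present → T-39 forms (R5).
A-67 and T-39 present → B-6 forms (R2).
E-19 would need E-18 and N-62 (R1), but E-18 never forms. R-25 would need N-62, E-18, and N-73 (R3), but E-18 never forms. No rule produces E-18, and it is not given.

B-6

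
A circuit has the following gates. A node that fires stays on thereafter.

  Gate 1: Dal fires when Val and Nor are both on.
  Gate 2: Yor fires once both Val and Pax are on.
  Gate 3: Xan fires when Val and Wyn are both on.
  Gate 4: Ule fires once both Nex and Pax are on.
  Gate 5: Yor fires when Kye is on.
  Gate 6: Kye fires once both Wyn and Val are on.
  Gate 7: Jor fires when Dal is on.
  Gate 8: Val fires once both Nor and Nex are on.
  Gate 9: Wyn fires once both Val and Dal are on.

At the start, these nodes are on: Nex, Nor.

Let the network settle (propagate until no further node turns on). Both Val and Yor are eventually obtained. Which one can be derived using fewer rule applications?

Val

Val: Nor and Nex are on, so Val fires (Gate 8). [1 rule application]
Yor: Nor and Nex are on, so Val fires (Gate 8). Gate 1: Val and Nor on → Dal on. Gate 9: Val and Dal on → Wyn on. Gate 6: Wyn and Val on → Kye on. Gate 5: Kye on → Yor on. [5 rule applications]
Val needs fewer.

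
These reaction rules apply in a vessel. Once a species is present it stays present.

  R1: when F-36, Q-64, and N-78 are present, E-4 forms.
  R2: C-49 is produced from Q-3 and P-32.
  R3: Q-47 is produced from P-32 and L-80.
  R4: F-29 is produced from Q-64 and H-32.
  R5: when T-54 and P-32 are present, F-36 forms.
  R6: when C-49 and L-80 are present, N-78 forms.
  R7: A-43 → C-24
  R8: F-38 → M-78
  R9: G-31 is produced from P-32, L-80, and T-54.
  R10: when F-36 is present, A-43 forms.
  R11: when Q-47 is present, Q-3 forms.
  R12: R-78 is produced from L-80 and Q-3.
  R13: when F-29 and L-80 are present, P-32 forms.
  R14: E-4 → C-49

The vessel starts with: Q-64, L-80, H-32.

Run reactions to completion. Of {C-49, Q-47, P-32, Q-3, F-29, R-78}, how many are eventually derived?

6

Q-64 and H-32 present → F-29 forms (R4).
F-29 and L-80 present → P-32 forms (R13).
P-32 and L-80 present → Q-47 forms (R3).
Q-47 present → Q-3 forms (R11).
Q-3 and P-32 present → C-49 forms (R2).
L-80 and Q-3 present → R-78 forms (R12).
C-49: reached.
Q-47: reached.
P-32: reached.
Q-3: reached.
F-29: reached.
R-78: reached.
All 6 are reached.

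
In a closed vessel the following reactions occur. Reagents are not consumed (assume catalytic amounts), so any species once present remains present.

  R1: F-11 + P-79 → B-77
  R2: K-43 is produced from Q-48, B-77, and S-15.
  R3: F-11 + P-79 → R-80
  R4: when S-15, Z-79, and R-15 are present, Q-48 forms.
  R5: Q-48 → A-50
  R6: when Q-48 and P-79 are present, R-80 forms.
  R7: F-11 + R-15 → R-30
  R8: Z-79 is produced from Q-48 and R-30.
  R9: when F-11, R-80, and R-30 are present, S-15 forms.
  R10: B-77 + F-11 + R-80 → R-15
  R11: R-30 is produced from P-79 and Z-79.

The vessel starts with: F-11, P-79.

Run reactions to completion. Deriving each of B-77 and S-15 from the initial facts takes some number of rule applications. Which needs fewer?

B-77: F-11 and P-79 present → B-77 forms (R1). [1 rule application]
S-15: F-11 and P-79 present → B-77 forms (R1). F-11 and P-79 present → R-80 forms (R3). B-77, F-11, and R-80 present → R-15 forms (R10). F-11 and R-15 present → R-30 forms (R7). F-11, R-80, and R-30 present → S-15 forms (R9). [5 rule applications]
B-77 needs fewer.

B-77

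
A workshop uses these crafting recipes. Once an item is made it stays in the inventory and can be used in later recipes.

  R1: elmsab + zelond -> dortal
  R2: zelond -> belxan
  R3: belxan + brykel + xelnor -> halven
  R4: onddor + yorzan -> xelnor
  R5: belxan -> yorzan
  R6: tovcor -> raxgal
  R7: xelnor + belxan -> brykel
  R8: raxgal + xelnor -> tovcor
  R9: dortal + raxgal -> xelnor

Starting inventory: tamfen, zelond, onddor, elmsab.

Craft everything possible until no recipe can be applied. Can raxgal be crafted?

No

raxgal would need tovcor (R6), but tovcor is never obtained.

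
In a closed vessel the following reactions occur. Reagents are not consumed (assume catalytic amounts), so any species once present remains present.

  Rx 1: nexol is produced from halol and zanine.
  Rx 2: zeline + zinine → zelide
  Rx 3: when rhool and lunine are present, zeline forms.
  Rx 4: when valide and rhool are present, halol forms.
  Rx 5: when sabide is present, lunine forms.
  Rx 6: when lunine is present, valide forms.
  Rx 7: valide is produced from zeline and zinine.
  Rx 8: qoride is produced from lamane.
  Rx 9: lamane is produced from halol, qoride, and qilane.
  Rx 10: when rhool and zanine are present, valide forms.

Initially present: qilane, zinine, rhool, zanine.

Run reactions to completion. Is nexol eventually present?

Yes

rhool and zanine present → valide forms (Rx 10).
valide and rhool present → halol forms (Rx 4).
halol and zanine present → nexol forms (Rx 1).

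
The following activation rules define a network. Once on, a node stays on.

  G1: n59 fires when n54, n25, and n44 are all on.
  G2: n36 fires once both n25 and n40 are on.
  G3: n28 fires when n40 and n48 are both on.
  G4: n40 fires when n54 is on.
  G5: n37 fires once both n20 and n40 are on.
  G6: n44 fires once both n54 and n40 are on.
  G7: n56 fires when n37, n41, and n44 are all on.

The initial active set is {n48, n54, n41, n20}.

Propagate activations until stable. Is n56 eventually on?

Yes

G4: n54 on → n40 on.
G6: n54 and n40 on → n44 on.
n20 and n40 are on, so n37 fires (G5).
n37, n41, and n44 are on, so n56 fires (G7).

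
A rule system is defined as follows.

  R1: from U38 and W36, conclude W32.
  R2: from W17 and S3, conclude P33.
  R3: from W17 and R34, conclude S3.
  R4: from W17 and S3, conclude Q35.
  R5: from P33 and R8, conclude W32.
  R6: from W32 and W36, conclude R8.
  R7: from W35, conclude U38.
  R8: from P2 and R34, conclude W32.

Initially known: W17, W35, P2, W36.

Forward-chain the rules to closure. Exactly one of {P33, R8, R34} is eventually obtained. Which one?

From W35, R7 gives U38.
From U38 and W36, R1 gives W32.
W32 and W36 hold, so R8 follows (R6).
P33 would need W17 and S3 (R2), but S3 is never established. No rule produces R34, and it is not given.

R8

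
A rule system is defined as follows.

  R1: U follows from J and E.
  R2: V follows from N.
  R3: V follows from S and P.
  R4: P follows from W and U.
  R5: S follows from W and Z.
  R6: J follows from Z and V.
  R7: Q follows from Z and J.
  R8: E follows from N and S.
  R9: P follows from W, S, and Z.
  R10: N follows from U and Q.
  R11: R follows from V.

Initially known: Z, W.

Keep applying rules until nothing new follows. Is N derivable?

No

N would need U and Q (R10), but U is never established.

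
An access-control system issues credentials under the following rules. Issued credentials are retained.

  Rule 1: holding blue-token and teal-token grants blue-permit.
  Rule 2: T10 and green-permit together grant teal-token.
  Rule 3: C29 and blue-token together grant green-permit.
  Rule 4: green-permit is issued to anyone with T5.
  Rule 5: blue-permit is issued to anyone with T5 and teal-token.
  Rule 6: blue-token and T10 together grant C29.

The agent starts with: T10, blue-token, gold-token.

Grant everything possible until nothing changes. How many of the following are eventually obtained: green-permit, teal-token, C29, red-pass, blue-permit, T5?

Holding blue-token and T10 grants C29 (Rule 6).
Holding C29 and blue-token grants green-permit (Rule 3).
Holding T10 and green-permit grants teal-token (Rule 2).
Holding blue-token and teal-token grants blue-permit (Rule 1).
green-permit: reached.
teal-token: reached.
C29: reached.
No rule produces red-pass, and it is not given.
blue-permit: reached.
No rule produces T5, and it is not given.
Reached: green-permit, teal-token, C29, and blue-permit — 4 of the 6.

4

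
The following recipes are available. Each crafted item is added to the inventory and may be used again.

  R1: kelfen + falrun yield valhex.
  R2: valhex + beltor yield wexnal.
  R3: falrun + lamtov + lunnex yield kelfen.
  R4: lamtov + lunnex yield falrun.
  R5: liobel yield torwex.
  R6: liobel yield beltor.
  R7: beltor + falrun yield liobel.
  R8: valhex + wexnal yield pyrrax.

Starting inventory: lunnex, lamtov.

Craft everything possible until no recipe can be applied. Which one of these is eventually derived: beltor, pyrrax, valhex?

Using R4, lamtov and lunnex make falrun.
Using R3, falrun, lamtov, and lunnex make kelfen.
kelfen + falrun → valhex (R1).
pyrrax would need valhex and wexnal (R8), but wexnal is never obtained. beltor would need liobel (R6), but liobel is never obtained.

valhex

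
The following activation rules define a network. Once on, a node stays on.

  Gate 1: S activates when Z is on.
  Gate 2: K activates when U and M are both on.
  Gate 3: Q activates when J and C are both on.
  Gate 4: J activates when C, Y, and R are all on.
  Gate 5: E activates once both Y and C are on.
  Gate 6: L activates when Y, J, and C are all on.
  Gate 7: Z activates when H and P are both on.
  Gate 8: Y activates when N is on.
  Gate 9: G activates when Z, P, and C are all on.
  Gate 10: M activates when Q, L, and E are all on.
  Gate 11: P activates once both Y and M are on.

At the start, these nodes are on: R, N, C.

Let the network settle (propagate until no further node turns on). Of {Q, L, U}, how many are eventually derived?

Gate 8: N on → Y on.
C, Y, and R are on, so J activates (Gate 4).
Gate 6: Y, J, and C on → L on.
Gate 3: J and C on → Q on.
Q: reached.
L: reached.
No rule produces U, and it is not given.
Reached: Q and L — 2 of the 3.

2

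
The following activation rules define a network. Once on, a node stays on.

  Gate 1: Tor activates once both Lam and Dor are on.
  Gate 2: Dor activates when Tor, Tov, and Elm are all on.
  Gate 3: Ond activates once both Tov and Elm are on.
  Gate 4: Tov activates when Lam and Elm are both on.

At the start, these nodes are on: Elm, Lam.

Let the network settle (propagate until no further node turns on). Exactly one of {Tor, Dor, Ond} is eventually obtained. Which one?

Lam and Elm are on, so Tov activates (Gate 4).
Tov and Elm are on, so Ond activates (Gate 3).
Tor would need Lam and Dor (Gate 1), but Dor never turns on. Dor would need Tor, Tov, and Elm (Gate 2), but Tor never turns on.

Ond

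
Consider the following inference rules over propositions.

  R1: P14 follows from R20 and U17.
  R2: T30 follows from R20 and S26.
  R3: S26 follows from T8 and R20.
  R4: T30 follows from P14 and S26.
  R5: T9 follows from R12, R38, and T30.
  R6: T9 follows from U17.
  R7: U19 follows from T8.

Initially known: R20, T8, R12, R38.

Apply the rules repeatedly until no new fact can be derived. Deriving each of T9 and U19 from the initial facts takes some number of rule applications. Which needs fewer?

U19: T8 holds, so U19 follows (R7). [1 rule application]
T9: T8 and R20 hold, so S26 follows (R3). R20 and S26 hold, so T30 follows (R2). From R12, R38, and T30, R5 gives T9. [3 rule applications]
U19 needs fewer.

U19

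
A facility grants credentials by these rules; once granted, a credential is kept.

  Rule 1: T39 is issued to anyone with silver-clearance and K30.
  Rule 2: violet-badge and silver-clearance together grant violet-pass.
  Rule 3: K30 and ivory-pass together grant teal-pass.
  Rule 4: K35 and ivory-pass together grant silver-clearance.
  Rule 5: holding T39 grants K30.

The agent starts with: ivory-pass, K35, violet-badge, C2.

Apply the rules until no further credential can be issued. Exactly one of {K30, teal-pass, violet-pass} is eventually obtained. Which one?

Holding K35 and ivory-pass grants silver-clearance (Rule 4).
Holding violet-badge and silver-clearance grants violet-pass (Rule 2).
K30 would need T39 (Rule 5), but T39 is never granted. teal-pass would need K30 and ivory-pass (Rule 3), but K30 is never granted.

violet-pass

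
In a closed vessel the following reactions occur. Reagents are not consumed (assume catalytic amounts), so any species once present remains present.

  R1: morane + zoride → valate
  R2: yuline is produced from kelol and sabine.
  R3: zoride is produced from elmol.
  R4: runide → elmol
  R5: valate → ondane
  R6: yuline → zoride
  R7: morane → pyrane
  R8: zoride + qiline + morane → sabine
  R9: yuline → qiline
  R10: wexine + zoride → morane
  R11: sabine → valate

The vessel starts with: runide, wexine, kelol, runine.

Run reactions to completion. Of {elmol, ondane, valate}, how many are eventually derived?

runide present → elmol forms (R4).
elmol present → zoride forms (R3).
wexine and zoride present → morane forms (R10).
morane and zoride present → valate forms (R1).
valate present → ondane forms (R5).
elmol: reached.
ondane: reached.
valate: reached.
All 3 are reached.

3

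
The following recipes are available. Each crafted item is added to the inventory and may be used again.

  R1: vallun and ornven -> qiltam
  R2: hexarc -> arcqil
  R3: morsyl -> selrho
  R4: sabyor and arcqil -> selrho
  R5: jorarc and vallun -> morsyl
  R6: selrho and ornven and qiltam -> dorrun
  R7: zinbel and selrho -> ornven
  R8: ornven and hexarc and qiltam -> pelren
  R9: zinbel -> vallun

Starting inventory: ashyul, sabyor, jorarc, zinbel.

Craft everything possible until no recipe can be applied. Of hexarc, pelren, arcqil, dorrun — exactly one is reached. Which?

Using R9, zinbel makes vallun.
Using R5, jorarc and vallun make morsyl.
morsyl -> selrho (R3).
Using R7, zinbel and selrho make ornven.
Using R1, vallun and ornven make qiltam.
Using R6, selrho, ornven, and qiltam make dorrun.
pelren would need ornven, hexarc, and qiltam (R8), but hexarc is never obtained. arcqil would need hexarc (R2), but hexarc is never obtained. No rule produces hexarc, and it is not given.

dorrun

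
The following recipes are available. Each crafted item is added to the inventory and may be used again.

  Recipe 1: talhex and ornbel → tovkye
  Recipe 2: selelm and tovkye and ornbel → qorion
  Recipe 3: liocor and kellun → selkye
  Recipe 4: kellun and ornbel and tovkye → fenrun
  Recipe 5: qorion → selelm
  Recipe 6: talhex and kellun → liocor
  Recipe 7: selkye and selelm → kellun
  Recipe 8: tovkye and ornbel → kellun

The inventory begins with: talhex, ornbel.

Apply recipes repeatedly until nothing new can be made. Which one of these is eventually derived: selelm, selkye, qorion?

Using Recipe 1, talhex and ornbel make tovkye.
tovkye and ornbel → kellun (Recipe 8).
Using Recipe 6, talhex and kellun make liocor.
Using Recipe 3, liocor and kellun make selkye.
selelm would need qorion (Recipe 5), but qorion is never obtained. qorion would need selelm, tovkye, and ornbel (Recipe 2), but selelm is never obtained.

selkye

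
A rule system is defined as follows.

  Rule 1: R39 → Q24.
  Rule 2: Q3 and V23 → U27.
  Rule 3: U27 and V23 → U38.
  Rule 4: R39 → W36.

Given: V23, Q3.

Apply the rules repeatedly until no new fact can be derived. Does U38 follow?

Yes

Q3 and V23 hold, so U27 follows (Rule 2).
U27 and V23 hold, so U38 follows (Rule 3).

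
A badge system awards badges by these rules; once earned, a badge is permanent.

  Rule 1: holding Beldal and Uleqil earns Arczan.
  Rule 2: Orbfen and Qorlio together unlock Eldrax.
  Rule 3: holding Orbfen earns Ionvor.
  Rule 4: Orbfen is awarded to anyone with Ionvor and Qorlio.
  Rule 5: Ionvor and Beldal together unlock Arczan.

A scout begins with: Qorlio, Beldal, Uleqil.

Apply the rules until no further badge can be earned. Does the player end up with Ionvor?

No

Ionvor would need Orbfen (Rule 3), but Orbfen is never earned.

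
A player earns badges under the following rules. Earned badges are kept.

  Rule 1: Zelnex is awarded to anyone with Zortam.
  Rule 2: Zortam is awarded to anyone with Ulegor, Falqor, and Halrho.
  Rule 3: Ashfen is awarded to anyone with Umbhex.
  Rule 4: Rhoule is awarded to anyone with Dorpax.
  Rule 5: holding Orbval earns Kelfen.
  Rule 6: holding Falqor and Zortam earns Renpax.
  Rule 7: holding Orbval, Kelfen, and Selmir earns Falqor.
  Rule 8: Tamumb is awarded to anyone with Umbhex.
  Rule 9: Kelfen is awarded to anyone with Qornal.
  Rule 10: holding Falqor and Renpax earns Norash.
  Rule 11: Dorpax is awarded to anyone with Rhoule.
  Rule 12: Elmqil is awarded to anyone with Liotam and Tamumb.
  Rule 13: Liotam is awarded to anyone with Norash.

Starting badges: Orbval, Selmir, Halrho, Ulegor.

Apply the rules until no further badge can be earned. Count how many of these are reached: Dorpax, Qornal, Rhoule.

Dorpax would need Rhoule (Rule 11), but Rhoule is never earned.
No rule produces Qornal, and it is not given.
Rhoule would need Dorpax (Rule 4), but Dorpax is never earned.
None of the 3 are reached.

0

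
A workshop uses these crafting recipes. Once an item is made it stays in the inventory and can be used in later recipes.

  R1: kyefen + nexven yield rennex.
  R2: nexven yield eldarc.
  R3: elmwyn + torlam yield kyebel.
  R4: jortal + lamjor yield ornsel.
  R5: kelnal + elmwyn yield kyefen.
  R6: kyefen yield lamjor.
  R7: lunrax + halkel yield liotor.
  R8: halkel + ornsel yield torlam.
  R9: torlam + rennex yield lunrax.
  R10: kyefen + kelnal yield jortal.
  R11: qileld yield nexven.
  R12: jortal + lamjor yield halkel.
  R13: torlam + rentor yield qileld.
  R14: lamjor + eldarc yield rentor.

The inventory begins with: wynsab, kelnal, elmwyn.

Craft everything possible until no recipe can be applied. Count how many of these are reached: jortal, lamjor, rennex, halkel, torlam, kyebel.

5

Using R5, kelnal and elmwyn make kyefen.
kyefen + kelnal → jortal (R10).
kyefen → lamjor (R6).
Using R4, jortal and lamjor make ornsel.
jortal + lamjor → halkel (R12).
halkel + ornsel → torlam (R8).
elmwyn + torlam → kyebel (R3).
jortal: reached.
lamjor: reached.
rennex would need kyefen and nexven (R1), but nexven is never obtained.
halkel: reached.
torlam: reached.
kyebel: reached.
Reached: jortal, lamjor, halkel, torlam, and kyebel — 5 of the 6.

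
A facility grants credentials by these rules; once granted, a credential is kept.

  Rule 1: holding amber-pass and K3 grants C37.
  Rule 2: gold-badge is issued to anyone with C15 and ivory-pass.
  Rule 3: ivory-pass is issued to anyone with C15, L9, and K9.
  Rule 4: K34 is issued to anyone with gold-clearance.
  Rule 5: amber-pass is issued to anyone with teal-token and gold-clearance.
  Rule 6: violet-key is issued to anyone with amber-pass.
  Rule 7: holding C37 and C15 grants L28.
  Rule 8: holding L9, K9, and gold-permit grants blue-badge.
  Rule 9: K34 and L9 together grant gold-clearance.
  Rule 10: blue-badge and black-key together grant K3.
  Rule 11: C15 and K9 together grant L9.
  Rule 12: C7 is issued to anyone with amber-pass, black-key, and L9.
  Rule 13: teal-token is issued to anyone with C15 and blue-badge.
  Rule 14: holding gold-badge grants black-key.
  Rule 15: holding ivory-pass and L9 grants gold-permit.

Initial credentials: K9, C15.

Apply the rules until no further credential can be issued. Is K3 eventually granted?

Holding C15 and K9 grants L9 (Rule 11).
Holding C15, L9, and K9 grants ivory-pass (Rule 3).
Holding ivory-pass and L9 grants gold-permit (Rule 15).
Holding C15 and ivory-pass grants gold-badge (Rule 2).
Holding L9, K9, and gold-permit grants blue-badge (Rule 8).
Holding gold-badge grants black-key (Rule 14).
Holding blue-badge and black-key grants K3 (Rule 10).

Yes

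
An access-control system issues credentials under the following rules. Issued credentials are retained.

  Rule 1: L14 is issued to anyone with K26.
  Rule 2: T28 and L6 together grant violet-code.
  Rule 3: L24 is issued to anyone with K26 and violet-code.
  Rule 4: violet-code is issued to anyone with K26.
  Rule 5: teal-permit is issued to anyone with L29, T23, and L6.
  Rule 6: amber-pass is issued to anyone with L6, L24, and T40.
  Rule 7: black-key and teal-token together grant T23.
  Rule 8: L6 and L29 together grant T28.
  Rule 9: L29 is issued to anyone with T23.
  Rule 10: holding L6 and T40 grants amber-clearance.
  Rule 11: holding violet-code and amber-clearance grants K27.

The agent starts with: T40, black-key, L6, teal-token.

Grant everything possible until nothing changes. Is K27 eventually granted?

Yes

Holding L6 and T40 grants amber-clearance (Rule 10).
Holding black-key and teal-token grants T23 (Rule 7).
Holding T23 grants L29 (Rule 9).
Holding L6 and L29 grants T28 (Rule 8).
Holding T28 and L6 grants violet-code (Rule 2).
Holding violet-code and amber-clearance grants K27 (Rule 11).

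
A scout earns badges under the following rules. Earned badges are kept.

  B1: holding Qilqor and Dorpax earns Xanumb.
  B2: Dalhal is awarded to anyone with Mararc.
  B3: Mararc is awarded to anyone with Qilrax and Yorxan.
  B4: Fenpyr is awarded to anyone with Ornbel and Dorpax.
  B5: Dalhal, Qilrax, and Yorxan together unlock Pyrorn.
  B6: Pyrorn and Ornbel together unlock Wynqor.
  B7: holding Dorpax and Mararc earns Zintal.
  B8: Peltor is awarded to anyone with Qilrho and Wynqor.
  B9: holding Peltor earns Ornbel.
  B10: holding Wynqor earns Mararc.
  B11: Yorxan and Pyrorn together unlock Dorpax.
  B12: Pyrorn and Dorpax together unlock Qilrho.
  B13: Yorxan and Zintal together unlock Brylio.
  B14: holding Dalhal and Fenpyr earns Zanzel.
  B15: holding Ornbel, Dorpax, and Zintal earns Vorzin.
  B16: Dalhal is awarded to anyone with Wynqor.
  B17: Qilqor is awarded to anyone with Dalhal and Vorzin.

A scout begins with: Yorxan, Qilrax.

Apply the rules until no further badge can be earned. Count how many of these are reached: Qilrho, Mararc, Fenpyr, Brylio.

With Qilrax and Yorxan, Mararc is earned (B3).
With Mararc, Dalhal is earned (B2).
With Dalhal, Qilrax, and Yorxan, Pyrorn is earned (B5).
With Yorxan and Pyrorn, Dorpax is earned (B11).
With Dorpax and Mararc, Zintal is earned (B7).
With Pyrorn and Dorpax, Qilrho is earned (B12).
With Yorxan and Zintal, Brylio is earned (B13).
Qilrho: reached.
Mararc: reached.
Fenpyr would need Ornbel and Dorpax (B4), but Ornbel is never earned.
Brylio: reached.
Reached: Qilrho, Mararc, and Brylio — 3 of the 4.

3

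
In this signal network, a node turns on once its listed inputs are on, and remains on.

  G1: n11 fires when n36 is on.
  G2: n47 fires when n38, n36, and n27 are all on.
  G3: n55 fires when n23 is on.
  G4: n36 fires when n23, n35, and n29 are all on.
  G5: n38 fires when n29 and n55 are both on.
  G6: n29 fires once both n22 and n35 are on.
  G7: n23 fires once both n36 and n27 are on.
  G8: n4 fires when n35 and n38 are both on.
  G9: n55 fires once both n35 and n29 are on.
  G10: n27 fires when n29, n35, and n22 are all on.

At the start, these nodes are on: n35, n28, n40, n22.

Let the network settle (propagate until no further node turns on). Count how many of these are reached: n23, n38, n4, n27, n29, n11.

n22 and n35 are on, so n29 fires (G6).
G10: n29, n35, and n22 on → n27 on.
n35 and n29 are on, so n55 fires (G9).
n29 and n55 are on, so n38 fires (G5).
n35 and n38 are on, so n4 fires (G8).
n23 would need n36 and n27 (G7), but n36 never turns on.
n38: reached.
n4: reached.
n27: reached.
n29: reached.
n11 would need n36 (G1), but n36 never turns on.
Reached: n38, n4, n27, and n29 — 4 of the 6.

4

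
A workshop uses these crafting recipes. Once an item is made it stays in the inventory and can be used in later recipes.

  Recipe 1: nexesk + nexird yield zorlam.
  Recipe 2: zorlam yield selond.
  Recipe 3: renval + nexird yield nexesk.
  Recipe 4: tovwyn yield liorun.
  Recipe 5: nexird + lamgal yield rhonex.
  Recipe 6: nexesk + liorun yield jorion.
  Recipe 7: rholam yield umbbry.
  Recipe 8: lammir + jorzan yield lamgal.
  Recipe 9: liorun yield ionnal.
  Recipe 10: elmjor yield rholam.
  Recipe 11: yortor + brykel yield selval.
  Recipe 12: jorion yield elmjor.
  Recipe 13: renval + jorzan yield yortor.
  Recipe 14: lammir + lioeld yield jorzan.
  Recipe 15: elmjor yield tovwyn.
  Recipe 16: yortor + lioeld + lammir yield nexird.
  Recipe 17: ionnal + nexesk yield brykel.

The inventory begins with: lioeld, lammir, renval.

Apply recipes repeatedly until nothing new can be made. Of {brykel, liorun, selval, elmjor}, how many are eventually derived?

0

brykel would need ionnal and nexesk (Recipe 17), but ionnal is never obtained.
liorun would need tovwyn (Recipe 4), but tovwyn is never obtained.
selval would need yortor and brykel (Recipe 11), but brykel is never obtained.
elmjor would need jorion (Recipe 12), but jorion is never obtained.
None of the 4 are reached.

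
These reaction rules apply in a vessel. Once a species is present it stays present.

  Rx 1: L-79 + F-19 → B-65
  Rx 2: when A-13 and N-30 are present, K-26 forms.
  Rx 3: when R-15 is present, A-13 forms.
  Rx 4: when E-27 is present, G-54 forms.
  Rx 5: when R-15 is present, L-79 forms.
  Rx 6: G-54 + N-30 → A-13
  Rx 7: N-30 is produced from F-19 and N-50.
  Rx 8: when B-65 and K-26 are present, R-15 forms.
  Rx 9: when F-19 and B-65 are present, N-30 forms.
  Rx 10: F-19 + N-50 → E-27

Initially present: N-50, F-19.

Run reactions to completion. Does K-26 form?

F-19 and N-50 present → N-30 forms (Rx 7).
F-19 and N-50 present → E-27 forms (Rx 10).
E-27 present → G-54 forms (Rx 4).
G-54 and N-30 present → A-13 forms (Rx 6).
A-13 and N-30 present → K-26 forms (Rx 2).

Yes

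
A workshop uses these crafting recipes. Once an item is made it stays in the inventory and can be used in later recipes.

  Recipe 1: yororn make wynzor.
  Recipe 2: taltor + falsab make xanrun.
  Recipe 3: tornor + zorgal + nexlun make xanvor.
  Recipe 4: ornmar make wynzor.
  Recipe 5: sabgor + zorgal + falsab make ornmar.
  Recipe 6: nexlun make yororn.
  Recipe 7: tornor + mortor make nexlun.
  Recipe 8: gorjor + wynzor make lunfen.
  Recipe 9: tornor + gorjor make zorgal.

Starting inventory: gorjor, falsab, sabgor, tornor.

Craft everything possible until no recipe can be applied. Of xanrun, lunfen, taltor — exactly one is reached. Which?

lunfen

Using Recipe 9, tornor and gorjor make zorgal.
sabgor + zorgal + falsab → ornmar (Recipe 5).
Using Recipe 4, ornmar makes wynzor.
Using Recipe 8, gorjor and wynzor make lunfen.
xanrun would need taltor and falsab (Recipe 2), but taltor is never obtained. No rule produces taltor, and it is not given.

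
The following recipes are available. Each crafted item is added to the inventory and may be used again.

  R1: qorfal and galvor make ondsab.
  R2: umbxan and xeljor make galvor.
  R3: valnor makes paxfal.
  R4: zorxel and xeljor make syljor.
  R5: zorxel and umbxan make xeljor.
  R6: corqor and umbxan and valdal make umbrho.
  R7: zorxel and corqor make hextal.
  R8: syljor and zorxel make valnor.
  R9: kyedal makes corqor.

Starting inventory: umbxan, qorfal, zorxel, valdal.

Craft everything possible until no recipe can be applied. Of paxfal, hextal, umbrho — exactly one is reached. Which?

zorxel and umbxan → xeljor (R5).
zorxel and xeljor → syljor (R4).
Using R8, syljor and zorxel make valnor.
Using R3, valnor makes paxfal.
umbrho would need corqor, umbxan, and valdal (R6), but corqor is never obtained. hextal would need zorxel and corqor (R7), but corqor is never obtained.

paxfal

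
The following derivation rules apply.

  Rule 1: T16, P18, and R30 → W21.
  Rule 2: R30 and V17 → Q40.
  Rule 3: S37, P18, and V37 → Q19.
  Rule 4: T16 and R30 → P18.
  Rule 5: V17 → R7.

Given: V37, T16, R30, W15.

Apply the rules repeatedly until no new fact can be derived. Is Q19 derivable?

Q19 would need S37, P18, and V37 (Rule 3), but S37 is never established.

No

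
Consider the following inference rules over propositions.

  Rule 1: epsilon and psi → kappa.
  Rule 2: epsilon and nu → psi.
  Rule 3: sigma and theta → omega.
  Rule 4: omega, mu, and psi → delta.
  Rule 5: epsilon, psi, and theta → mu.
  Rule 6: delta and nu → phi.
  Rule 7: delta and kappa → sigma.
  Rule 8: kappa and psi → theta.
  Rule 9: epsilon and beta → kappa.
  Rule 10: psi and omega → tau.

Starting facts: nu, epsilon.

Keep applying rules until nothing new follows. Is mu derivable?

Yes

epsilon and nu hold, so psi follows (Rule 2).
From epsilon and psi, Rule 1 gives kappa.
kappa and psi hold, so theta follows (Rule 8).
epsilon, psi, and theta hold, so mu follows (Rule 5).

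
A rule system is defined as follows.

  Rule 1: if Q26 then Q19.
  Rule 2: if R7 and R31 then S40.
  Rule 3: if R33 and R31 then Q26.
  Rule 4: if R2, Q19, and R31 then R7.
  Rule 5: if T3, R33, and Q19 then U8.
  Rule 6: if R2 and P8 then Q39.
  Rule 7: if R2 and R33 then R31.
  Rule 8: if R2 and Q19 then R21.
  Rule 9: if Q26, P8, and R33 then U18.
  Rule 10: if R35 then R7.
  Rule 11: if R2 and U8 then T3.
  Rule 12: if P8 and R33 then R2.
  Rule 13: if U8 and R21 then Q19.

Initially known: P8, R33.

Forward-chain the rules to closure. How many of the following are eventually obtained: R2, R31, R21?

P8 and R33 hold, so R2 follows (Rule 12).
R2 and R33 hold, so R31 follows (Rule 7).
From R33 and R31, Rule 3 gives Q26.
Q26 holds, so Q19 follows (Rule 1).
R2 and Q19 hold, so R21 follows (Rule 8).
R2: reached.
R31: reached.
R21: reached.
All 3 are reached.

3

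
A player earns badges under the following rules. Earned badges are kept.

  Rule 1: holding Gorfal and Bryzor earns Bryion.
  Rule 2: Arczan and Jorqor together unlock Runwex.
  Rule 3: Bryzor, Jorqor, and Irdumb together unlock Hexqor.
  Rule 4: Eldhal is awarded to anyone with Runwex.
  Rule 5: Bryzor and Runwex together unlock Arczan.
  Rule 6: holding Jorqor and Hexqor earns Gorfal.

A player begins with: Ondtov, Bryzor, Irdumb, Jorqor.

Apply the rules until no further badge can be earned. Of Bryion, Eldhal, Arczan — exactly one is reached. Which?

With Bryzor, Jorqor, and Irdumb, Hexqor is earned (Rule 3).
With Jorqor and Hexqor, Gorfal is earned (Rule 6).
With Gorfal and Bryzor, Bryion is earned (Rule 1).
Eldhal would need Runwex (Rule 4), but Runwex is never earned. Arczan would need Bryzor and Runwex (Rule 5), but Runwex is never earned.

Bryion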